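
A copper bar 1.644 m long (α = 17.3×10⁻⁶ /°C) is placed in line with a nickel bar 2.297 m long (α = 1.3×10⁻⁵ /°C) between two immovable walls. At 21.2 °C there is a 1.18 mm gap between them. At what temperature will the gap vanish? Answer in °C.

T = 41.4 °C

α₁L₁ = 2.84412×10⁻⁵ m/K, α₂L₂ = 2.9861×10⁻⁵ m/K → total 5.83022×10⁻⁵ m/K
ΔT = g/(α₁L₁+α₂L₂) = 1.18×10⁻³ / 5.83022×10⁻⁵ = 20.239 K
T = 21.2 + 20.239 = 41.439 °C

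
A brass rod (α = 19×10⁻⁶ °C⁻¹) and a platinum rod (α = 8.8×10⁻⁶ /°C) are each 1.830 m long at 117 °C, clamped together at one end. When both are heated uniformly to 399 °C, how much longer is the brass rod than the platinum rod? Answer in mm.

ΔT = 282 K
brass: ΔL = 19×10⁻⁶ × 1.830 m × 282 = 9.8051×10⁻³ m = 9.8051 mm
platinum: ΔL = 8.8×10⁻⁶ × 1.830 m × 282 = 4.5413×10⁻³ m = 4.5413 mm
difference = 9.8051 − 4.5413 = 5.2638 mm

5.26 mm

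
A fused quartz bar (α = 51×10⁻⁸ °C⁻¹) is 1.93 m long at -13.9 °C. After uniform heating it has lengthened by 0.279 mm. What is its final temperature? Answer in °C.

T = 270 °C

ΔL = αL₀ΔT ⇒ ΔT = ΔL / (αL₀)
ΔT = 0.279×10⁻³ m / (51×10⁻⁸ × 1.93 m) = 283.45 K
T = -13.9 + 283.45 = 269.55 °C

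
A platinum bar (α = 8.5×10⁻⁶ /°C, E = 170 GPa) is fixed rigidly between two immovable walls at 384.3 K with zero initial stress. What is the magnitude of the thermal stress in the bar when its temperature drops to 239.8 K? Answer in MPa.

Fully constrained: the free strain ε = αΔT is blocked, so σ = Eε = EαΔT.
|ΔT| = 144.5 K
σ = 170×10⁹ × 8.5×10⁻⁶ × 144.5 = 2.09×10⁸ Pa

σ = 209 MPa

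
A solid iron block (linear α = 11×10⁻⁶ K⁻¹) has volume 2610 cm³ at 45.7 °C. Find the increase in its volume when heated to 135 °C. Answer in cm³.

ΔV = 7.69 cm³

Isotropic solid: β ≈ 3α = 3.3×10⁻⁵ /K; ΔT = 89.3 K
ΔV = 3αV₀ΔT = 3(11×10⁻⁶)(2610)(89.3) = 7.69 cm³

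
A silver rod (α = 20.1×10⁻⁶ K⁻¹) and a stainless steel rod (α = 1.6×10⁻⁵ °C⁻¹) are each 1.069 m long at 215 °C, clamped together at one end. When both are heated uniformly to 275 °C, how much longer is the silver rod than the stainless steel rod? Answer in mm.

0.263 mm

ΔT = 60 K
silver: ΔL = 20.1×10⁻⁶ × 1.069 m × 60 = 1.2892×10⁻³ m = 1.2892 mm
stainless steel: ΔL = 1.6×10⁻⁵ × 1.069 m × 60 = 1.0262×10⁻³ m = 1.0262 mm
difference = 1.2892 − 1.0262 = 0.2630 mm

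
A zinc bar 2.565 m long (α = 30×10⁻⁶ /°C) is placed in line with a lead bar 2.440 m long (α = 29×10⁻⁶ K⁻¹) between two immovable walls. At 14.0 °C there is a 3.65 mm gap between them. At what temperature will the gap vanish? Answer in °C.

T = 38.7 °C

Gap closes when ΔL₁ + ΔL₂ = 3.65 mm = 3.65×10⁻³ m
(α₁L₁ + α₂L₂)ΔT = g
α₁L₁ + α₂L₂ = 30×10⁻⁶×2.565 + 29×10⁻⁶×2.440 = 1.4771×10⁻⁴ m/K
ΔT = 3.65×10⁻³ / 1.4771×10⁻⁴ = 24.711 K
T = 14.0 + 24.711 = 38.711 °C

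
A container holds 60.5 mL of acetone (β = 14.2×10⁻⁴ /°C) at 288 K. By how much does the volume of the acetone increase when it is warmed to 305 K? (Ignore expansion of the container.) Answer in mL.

|ΔT| = |305 − 288| = 17 K
ΔV = βV₀ΔT = (14.2×10⁻⁴)(60.5)(17) = 1.46 mL

ΔV = 1.46 mL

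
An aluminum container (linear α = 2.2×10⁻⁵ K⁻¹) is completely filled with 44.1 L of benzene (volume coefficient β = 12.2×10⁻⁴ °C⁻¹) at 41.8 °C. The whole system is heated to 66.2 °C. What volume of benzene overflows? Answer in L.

The container also expands: β_container ≈ 3α = 6.6×10⁻⁵ /K
Net overflow = V₀(β_liq − 3α_cont)ΔT
β − 3α = 1.22×10⁻³ − 6.6×10⁻⁵ = 1.154×10⁻³ /K; ΔT = 24.4 K
ΔV = 44.1 × 1.154×10⁻³ × 24.4 = 1.24 L

1.24 L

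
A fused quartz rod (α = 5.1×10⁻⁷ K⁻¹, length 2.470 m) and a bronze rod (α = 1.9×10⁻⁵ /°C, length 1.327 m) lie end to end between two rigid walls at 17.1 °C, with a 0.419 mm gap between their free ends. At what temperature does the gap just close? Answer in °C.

T = 32.9 °C

α₁L₁ = 1.2597×10⁻⁶ m/K, α₂L₂ = 2.5213×10⁻⁵ m/K → total 2.64727×10⁻⁵ m/K
ΔT = g/(α₁L₁+α₂L₂) = 4.19×10⁻⁴ / 2.64727×10⁻⁵ = 15.828 K
T = 17.1 + 15.828 = 32.928 °C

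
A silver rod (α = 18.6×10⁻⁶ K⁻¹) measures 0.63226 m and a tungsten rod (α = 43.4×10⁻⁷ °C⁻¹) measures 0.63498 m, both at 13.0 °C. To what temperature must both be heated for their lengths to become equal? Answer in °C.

Equal length when α₁L₁ΔT − α₂L₂ΔT = L₂ − L₁ = 2.72×10⁻³ m
α₁L₁ = 1.1760036×10⁻⁵, α₂L₂ = 2.7558132×10⁻⁶ → Δ(αL) = 9.0042228×10⁻⁶ m/K
ΔT = 2.72×10⁻³ / 9.0042228×10⁻⁶ = 302.080 K, so T = 13.0 + 302.080 = 315.080 °C

T = 315.1 °C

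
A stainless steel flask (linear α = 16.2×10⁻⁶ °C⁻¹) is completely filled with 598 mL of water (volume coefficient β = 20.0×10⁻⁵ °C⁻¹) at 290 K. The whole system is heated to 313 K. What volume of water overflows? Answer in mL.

The flask also expands: β_container ≈ 3α = 4.86×10⁻⁵ /K
Net overflow = V₀(β_liq − 3α_cont)ΔT
β − 3α = 2.00×10⁻⁴ − 4.86×10⁻⁵ = 1.514×10⁻⁴ /K; ΔT = 23 K
ΔV = 598 × 1.514×10⁻⁴ × 23 = 2.08 mL

2.08 mL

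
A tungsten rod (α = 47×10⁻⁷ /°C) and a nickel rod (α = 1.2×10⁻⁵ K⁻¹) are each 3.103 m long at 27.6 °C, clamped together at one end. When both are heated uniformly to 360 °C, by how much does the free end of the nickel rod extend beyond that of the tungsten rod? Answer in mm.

ΔT = 332.4 K
tungsten: ΔL = 47×10⁻⁷ × 3.103 m × 332.4 = 4.8478×10⁻³ m = 4.8478 mm
nickel: ΔL = 1.2×10⁻⁵ × 3.103 m × 332.4 = 1.2377×10⁻² m = 12.377 mm
difference = 12.377 − 4.8478 = 7.5292 mm

7.53 mm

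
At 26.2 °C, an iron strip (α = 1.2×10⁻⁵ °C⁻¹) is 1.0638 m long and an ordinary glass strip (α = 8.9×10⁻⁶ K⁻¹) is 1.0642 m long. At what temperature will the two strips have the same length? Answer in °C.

L₁(1 + α₁ΔT) = L₂(1 + α₂ΔT) ⇒ ΔT = (L₂ − L₁)/(α₁L₁ − α₂L₂)
L₂ − L₁ = 1.0642 − 1.0638 = 4.00×10⁻⁴ m
α₁L₁ − α₂L₂ = 1.2×10⁻⁵×1.0638 − 8.9×10⁻⁶×1.0642 = 3.29422×10⁻⁶ m/K
ΔT = 4.00×10⁻⁴ / 3.29422×10⁻⁶ = 121.425 K
T = 26.2 + 121.425 = 147.625 °C

T = 147.6 °C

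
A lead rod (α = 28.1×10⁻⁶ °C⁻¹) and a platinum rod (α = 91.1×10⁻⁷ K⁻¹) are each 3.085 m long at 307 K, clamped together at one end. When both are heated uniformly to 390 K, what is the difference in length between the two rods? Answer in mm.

4.86 mm

ΔT = 83 K
lead: ΔL = 28.1×10⁻⁶ × 3.085 m × 83 = 7.1951×10⁻³ m = 7.1951 mm
platinum: ΔL = 91.1×10⁻⁷ × 3.085 m × 83 = 2.3327×10⁻³ m = 2.3327 mm
difference = 7.1951 − 2.3327 = 4.8624 mm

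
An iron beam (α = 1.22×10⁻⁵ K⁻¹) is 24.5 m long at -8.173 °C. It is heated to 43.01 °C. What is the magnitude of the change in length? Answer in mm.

ΔL = 15.3 mm

|ΔT| = |43.01 − (-8.173)| = 51.183 K
ΔL = αL₀ΔT = (1.22×10⁻⁵)(24.5)(51.183) = 1.53×10⁻² m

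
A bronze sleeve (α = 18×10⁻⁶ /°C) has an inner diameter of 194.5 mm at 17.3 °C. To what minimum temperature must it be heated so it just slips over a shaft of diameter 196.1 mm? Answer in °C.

T = 474 °C

Required Δd = 196.1 − 194.5 = 1.6 mm
Δd = αd₀ΔT ⇒ ΔT = Δd/(αd₀) = 1.6 / (18×10⁻⁶ × 194.5) = 457.01 K
T_min = 17.3 + 457.01 = 474.31 °C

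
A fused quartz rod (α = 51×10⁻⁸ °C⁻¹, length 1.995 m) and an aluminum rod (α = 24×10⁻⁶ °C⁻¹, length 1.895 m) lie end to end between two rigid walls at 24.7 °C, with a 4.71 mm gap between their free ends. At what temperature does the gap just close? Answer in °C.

Gap closes when ΔL₁ + ΔL₂ = 4.71 mm = 4.71×10⁻³ m
(α₁L₁ + α₂L₂)ΔT = g
α₁L₁ + α₂L₂ = 51×10⁻⁸×1.995 + 24×10⁻⁶×1.895 = 4.649745×10⁻⁵ m/K
ΔT = 4.71×10⁻³ / 4.649745×10⁻⁵ = 101.30 K
T = 24.7 + 101.30 = 126.00 °C

T = 126 °C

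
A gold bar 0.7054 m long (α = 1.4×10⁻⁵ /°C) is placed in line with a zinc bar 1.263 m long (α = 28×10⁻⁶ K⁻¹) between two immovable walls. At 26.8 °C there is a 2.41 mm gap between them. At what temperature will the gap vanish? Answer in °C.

Gap closes when ΔL₁ + ΔL₂ = 2.41 mm = 2.41×10⁻³ m
(α₁L₁ + α₂L₂)ΔT = g
α₁L₁ + α₂L₂ = 1.4×10⁻⁵×0.7054 + 28×10⁻⁶×1.263 = 4.52396×10⁻⁵ m/K
ΔT = 2.41×10⁻³ / 4.52396×10⁻⁵ = 53.272 K
T = 26.8 + 53.272 = 80.072 °C

T = 80.1 °C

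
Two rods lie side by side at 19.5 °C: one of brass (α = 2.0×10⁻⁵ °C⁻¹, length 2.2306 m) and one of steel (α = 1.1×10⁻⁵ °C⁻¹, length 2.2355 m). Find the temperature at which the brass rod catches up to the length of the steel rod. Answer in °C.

Equal length when α₁L₁ΔT − α₂L₂ΔT = L₂ − L₁ = 4.90×10⁻³ m
α₁L₁ = 4.4612×10⁻⁵, α₂L₂ = 2.45905×10⁻⁵ → Δ(αL) = 2.00215×10⁻⁵ m/K
ΔT = 4.90×10⁻³ / 2.00215×10⁻⁵ = 244.737 K, so T = 19.5 + 244.737 = 264.237 °C

T = 264.2 °C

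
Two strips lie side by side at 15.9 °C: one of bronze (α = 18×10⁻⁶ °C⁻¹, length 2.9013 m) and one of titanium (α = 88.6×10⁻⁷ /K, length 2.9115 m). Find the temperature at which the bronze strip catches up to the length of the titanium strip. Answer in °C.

T = 401.9 °C

L₁(1 + α₁ΔT) = L₂(1 + α₂ΔT) ⇒ ΔT = (L₂ − L₁)/(α₁L₁ − α₂L₂)
L₂ − L₁ = 2.9115 − 2.9013 = 1.02×10⁻² m
α₁L₁ − α₂L₂ = 18×10⁻⁶×2.9013 − 88.6×10⁻⁷×2.9115 = 2.642751×10⁻⁵ m/K
ΔT = 1.02×10⁻² / 2.642751×10⁻⁵ = 385.961 K
T = 15.9 + 385.961 = 401.861 °C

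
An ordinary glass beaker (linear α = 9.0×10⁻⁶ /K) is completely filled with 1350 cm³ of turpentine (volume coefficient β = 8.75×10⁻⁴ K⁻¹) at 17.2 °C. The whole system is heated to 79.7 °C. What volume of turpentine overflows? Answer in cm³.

71.5 cm³

The beaker also expands: β_container ≈ 3α = 2.7×10⁻⁵ /K
Net overflow = V₀(β_liq − 3α_cont)ΔT
β − 3α = 8.75×10⁻⁴ − 2.7×10⁻⁵ = 8.48×10⁻⁴ /K; ΔT = 62.5 K
ΔV = 1350 × 8.48×10⁻⁴ × 62.5 = 71.5 cm³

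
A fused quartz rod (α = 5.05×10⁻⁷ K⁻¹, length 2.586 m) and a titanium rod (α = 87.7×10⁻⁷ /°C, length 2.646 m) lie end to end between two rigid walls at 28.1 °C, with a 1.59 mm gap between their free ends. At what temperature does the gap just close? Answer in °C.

α₁L₁ = 1.30593×10⁻⁶ m/K, α₂L₂ = 2.320542×10⁻⁵ m/K → total 2.451135×10⁻⁵ m/K
ΔT = g/(α₁L₁+α₂L₂) = 1.59×10⁻³ / 2.451135×10⁻⁵ = 64.868 K
T = 28.1 + 64.868 = 92.968 °C

T = 93.0 °C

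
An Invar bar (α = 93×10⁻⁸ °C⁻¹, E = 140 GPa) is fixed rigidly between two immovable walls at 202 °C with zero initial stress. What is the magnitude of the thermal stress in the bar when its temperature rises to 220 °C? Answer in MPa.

σ = 2.34 MPa

Fully constrained: the free strain ε = αΔT is blocked, so σ = Eε = EαΔT.
|ΔT| = 18 K
σ = 140×10⁹ × 93×10⁻⁸ × 18 = 2.34×10⁶ Pa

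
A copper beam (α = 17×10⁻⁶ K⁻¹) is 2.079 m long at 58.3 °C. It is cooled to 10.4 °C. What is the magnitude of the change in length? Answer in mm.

|ΔT| = |10.4 − 58.3| = 47.9 K
ΔL = αL₀ΔT = (17×10⁻⁶)(2.079)(47.9) = 1.69×10⁻³ m

ΔL = 1.69 mm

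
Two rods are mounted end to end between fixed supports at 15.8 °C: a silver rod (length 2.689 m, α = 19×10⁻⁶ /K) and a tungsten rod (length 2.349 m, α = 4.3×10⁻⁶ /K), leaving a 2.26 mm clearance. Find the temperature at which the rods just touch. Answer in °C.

Gap closes when ΔL₁ + ΔL₂ = 2.26 mm = 2.26×10⁻³ m
(α₁L₁ + α₂L₂)ΔT = g
α₁L₁ + α₂L₂ = 19×10⁻⁶×2.689 + 4.3×10⁻⁶×2.349 = 6.11917×10⁻⁵ m/K
ΔT = 2.26×10⁻³ / 6.11917×10⁻⁵ = 36.933 K
T = 15.8 + 36.933 = 52.733 °C

T = 52.7 °C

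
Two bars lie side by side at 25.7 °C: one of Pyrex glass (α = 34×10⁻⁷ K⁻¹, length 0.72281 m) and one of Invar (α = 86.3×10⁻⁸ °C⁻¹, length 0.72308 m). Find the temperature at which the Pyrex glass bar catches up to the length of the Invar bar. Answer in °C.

T = 173.0 °C

Equal length when α₁L₁ΔT − α₂L₂ΔT = L₂ − L₁ = 2.70×10⁻⁴ m
α₁L₁ = 2.457554×10⁻⁶, α₂L₂ = 6.2401804×10⁻⁷ → Δ(αL) = 1.83353596×10⁻⁶ m/K
ΔT = 2.70×10⁻⁴ / 1.83353596×10⁻⁶ = 147.256 K, so T = 25.7 + 147.256 = 172.956 °C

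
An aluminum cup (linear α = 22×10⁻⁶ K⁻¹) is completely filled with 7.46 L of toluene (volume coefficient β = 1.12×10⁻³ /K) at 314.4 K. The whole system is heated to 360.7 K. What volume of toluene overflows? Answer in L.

The cup also expands: β_container ≈ 3α = 6.6×10⁻⁵ /K
Net overflow = V₀(β_liq − 3α_cont)ΔT
β − 3α = 1.12×10⁻³ − 6.6×10⁻⁵ = 1.054×10⁻³ /K; ΔT = 46.3 K
ΔV = 7.46 × 1.054×10⁻³ × 46.3 = 0.364 L

0.364 L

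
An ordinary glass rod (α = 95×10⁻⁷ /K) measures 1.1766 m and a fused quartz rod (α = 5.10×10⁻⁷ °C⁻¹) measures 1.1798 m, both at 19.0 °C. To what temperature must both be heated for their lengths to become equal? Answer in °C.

T = 321.6 °C

L₁(1 + α₁ΔT) = L₂(1 + α₂ΔT) ⇒ ΔT = (L₂ − L₁)/(α₁L₁ − α₂L₂)
L₂ − L₁ = 1.1798 − 1.1766 = 3.20×10⁻³ m
α₁L₁ − α₂L₂ = 95×10⁻⁷×1.1766 − 5.10×10⁻⁷×1.1798 = 1.0576002×10⁻⁵ m/K
ΔT = 3.20×10⁻³ / 1.0576002×10⁻⁵ = 302.572 K
T = 19.0 + 302.572 = 321.572 °C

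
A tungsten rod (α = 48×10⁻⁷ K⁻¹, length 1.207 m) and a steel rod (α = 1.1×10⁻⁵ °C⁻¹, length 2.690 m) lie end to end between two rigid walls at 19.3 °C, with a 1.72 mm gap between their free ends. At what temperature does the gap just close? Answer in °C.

α₁L₁ = 5.7936×10⁻⁶ m/K, α₂L₂ = 2.959×10⁻⁵ m/K → total 3.53836×10⁻⁵ m/K
ΔT = g/(α₁L₁+α₂L₂) = 1.72×10⁻³ / 3.53836×10⁻⁵ = 48.610 K
T = 19.3 + 48.610 = 67.910 °C

T = 67.9 °C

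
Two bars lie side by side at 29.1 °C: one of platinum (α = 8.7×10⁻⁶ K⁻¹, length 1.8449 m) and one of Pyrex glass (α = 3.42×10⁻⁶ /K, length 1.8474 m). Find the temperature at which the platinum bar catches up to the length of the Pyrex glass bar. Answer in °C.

T = 286.0 °C

L₁(1 + α₁ΔT) = L₂(1 + α₂ΔT) ⇒ ΔT = (L₂ − L₁)/(α₁L₁ − α₂L₂)
L₂ − L₁ = 1.8474 − 1.8449 = 2.50×10⁻³ m
α₁L₁ − α₂L₂ = 8.7×10⁻⁶×1.8449 − 3.42×10⁻⁶×1.8474 = 9.732522×10⁻⁶ m/K
ΔT = 2.50×10⁻³ / 9.732522×10⁻⁶ = 256.871 K
T = 29.1 + 256.871 = 285.971 °C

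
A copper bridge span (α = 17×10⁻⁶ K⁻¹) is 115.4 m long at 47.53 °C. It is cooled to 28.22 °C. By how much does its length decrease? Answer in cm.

|ΔT| = |28.22 − 47.53| = 19.31 K
ΔL = αL₀ΔT = (17×10⁻⁶)(115.4)(19.31) = 3.79×10⁻² m

ΔL = 3.79 cm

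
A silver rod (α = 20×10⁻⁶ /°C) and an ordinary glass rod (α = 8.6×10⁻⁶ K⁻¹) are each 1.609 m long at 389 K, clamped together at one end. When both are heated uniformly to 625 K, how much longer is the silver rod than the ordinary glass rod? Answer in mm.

4.33 mm

ΔT = 236 K
silver: ΔL = 20×10⁻⁶ × 1.609 m × 236 = 7.5945×10⁻³ m = 7.5945 mm
ordinary glass: ΔL = 8.6×10⁻⁶ × 1.609 m × 236 = 3.2656×10⁻³ m = 3.2656 mm
difference = 7.5945 − 3.2656 = 4.3289 mm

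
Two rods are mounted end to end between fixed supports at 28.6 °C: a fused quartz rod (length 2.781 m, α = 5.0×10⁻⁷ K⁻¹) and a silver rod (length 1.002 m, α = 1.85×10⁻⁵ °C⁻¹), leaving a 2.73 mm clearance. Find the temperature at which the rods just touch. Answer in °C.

Gap closes when ΔL₁ + ΔL₂ = 2.73 mm = 2.73×10⁻³ m
(α₁L₁ + α₂L₂)ΔT = g
α₁L₁ + α₂L₂ = 5.0×10⁻⁷×2.781 + 1.85×10⁻⁵×1.002 = 1.99275×10⁻⁵ m/K
ΔT = 2.73×10⁻³ / 1.99275×10⁻⁵ = 137.00 K
T = 28.6 + 137.00 = 165.60 °C

T = 166 °C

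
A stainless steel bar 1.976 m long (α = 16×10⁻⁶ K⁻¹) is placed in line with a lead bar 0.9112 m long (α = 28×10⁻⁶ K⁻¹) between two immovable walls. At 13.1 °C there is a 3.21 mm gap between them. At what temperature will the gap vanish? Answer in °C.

α₁L₁ = 3.1616×10⁻⁵ m/K, α₂L₂ = 2.55136×10⁻⁵ m/K → total 5.71296×10⁻⁵ m/K
ΔT = g/(α₁L₁+α₂L₂) = 3.21×10⁻³ / 5.71296×10⁻⁵ = 56.188 K
T = 13.1 + 56.188 = 69.288 °C

T = 69.3 °C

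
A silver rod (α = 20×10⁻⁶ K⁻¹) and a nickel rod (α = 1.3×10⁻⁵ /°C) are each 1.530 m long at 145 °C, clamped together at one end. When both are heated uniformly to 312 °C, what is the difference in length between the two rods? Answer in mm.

1.79 mm

ΔT = 167 K
silver: ΔL = 20×10⁻⁶ × 1.530 m × 167 = 5.1102×10⁻³ m = 5.1102 mm
nickel: ΔL = 1.3×10⁻⁵ × 1.530 m × 167 = 3.3216×10⁻³ m = 3.3216 mm
difference = 5.1102 − 3.3216 = 1.7886 mm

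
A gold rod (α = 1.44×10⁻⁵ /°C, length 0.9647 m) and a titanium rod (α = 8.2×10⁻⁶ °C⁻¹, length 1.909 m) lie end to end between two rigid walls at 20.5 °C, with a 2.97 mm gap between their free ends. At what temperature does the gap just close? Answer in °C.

Gap closes when ΔL₁ + ΔL₂ = 2.97 mm = 2.97×10⁻³ m
(α₁L₁ + α₂L₂)ΔT = g
α₁L₁ + α₂L₂ = 1.44×10⁻⁵×0.9647 + 8.2×10⁻⁶×1.909 = 2.954548×10⁻⁵ m/K
ΔT = 2.97×10⁻³ / 2.954548×10⁻⁵ = 100.52 K
T = 20.5 + 100.52 = 121.02 °C

T = 121 °C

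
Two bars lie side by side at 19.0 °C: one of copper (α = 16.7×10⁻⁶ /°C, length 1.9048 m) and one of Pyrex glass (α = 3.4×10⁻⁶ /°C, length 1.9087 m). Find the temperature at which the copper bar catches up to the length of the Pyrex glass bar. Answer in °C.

T = 173.0 °C

L₁(1 + α₁ΔT) = L₂(1 + α₂ΔT) ⇒ ΔT = (L₂ − L₁)/(α₁L₁ − α₂L₂)
L₂ − L₁ = 1.9087 − 1.9048 = 3.90×10⁻³ m
α₁L₁ − α₂L₂ = 16.7×10⁻⁶×1.9048 − 3.4×10⁻⁶×1.9087 = 2.532058×10⁻⁵ m/K
ΔT = 3.90×10⁻³ / 2.532058×10⁻⁵ = 154.025 K
T = 19.0 + 154.025 = 173.025 °C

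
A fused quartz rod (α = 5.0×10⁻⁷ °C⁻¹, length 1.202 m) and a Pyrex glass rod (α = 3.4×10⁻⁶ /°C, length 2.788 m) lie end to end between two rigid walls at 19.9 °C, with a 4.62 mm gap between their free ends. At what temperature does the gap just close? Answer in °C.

Gap closes when ΔL₁ + ΔL₂ = 4.62 mm = 4.62×10⁻³ m
(α₁L₁ + α₂L₂)ΔT = g
α₁L₁ + α₂L₂ = 5.0×10⁻⁷×1.202 + 3.4×10⁻⁶×2.788 = 1.00802×10⁻⁵ m/K
ΔT = 4.62×10⁻³ / 1.00802×10⁻⁵ = 458.32 K
T = 19.9 + 458.32 = 478.22 °C

T = 478 °C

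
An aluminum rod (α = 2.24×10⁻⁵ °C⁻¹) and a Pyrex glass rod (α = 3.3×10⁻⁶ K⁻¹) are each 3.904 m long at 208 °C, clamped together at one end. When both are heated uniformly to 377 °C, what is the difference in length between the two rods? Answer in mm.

12.6 mm

ΔT = 169 K
aluminum: ΔL = 2.24×10⁻⁵ × 3.904 m × 169 = 1.4779×10⁻² m = 14.779 mm
Pyrex glass: ΔL = 3.3×10⁻⁶ × 3.904 m × 169 = 2.1773×10⁻³ m = 2.1773 mm
difference = 14.779 − 2.1773 = 12.6017 mm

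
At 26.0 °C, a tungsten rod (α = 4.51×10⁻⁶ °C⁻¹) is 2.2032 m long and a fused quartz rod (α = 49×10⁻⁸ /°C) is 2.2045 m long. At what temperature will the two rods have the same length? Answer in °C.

Equal length when α₁L₁ΔT − α₂L₂ΔT = L₂ − L₁ = 1.30×10⁻³ m
α₁L₁ = 9.936432×10⁻⁶, α₂L₂ = 1.080205×10⁻⁶ → Δ(αL) = 8.856227×10⁻⁶ m/K
ΔT = 1.30×10⁻³ / 8.856227×10⁻⁶ = 146.789 K, so T = 26.0 + 146.789 = 172.789 °C

T = 172.8 °C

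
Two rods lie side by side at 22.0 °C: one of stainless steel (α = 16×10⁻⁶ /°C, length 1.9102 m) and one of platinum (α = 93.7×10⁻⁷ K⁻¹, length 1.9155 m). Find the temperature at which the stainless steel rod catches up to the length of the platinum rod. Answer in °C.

L₁(1 + α₁ΔT) = L₂(1 + α₂ΔT) ⇒ ΔT = (L₂ − L₁)/(α₁L₁ − α₂L₂)
L₂ − L₁ = 1.9155 − 1.9102 = 5.30×10⁻³ m
α₁L₁ − α₂L₂ = 16×10⁻⁶×1.9102 − 93.7×10⁻⁷×1.9155 = 1.2614965×10⁻⁵ m/K
ΔT = 5.30×10⁻³ / 1.2614965×10⁻⁵ = 420.136 K
T = 22.0 + 420.136 = 442.136 °C

T = 442.1 °C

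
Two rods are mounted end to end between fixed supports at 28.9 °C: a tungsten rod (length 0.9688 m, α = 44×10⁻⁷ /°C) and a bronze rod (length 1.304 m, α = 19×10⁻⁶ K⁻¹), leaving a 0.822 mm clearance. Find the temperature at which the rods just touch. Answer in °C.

α₁L₁ = 4.26272×10⁻⁶ m/K, α₂L₂ = 2.4776×10⁻⁵ m/K → total 2.903872×10⁻⁵ m/K
ΔT = g/(α₁L₁+α₂L₂) = 8.22×10⁻⁴ / 2.903872×10⁻⁵ = 28.307 K
T = 28.9 + 28.307 = 57.207 °C

T = 57.2 °C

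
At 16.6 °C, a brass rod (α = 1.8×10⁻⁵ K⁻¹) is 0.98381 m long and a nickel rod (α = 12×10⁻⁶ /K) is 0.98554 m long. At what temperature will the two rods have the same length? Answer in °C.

Equal length when α₁L₁ΔT − α₂L₂ΔT = L₂ − L₁ = 1.73×10⁻³ m
α₁L₁ = 1.770858×10⁻⁵, α₂L₂ = 1.182648×10⁻⁵ → Δ(αL) = 5.8821×10⁻⁶ m/K
ΔT = 1.73×10⁻³ / 5.8821×10⁻⁶ = 294.113 K, so T = 16.6 + 294.113 = 310.713 °C

T = 310.7 °C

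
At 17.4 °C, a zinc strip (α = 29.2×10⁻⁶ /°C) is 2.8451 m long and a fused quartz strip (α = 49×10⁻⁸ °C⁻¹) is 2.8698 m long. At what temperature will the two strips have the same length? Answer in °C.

Equal length when α₁L₁ΔT − α₂L₂ΔT = L₂ − L₁ = 2.47×10⁻² m
α₁L₁ = 8.307692×10⁻⁵, α₂L₂ = 1.406202×10⁻⁶ → Δ(αL) = 8.1670718×10⁻⁵ m/K
ΔT = 2.47×10⁻² / 8.1670718×10⁻⁵ = 302.434 K, so T = 17.4 + 302.434 = 319.834 °C

T = 319.8 °C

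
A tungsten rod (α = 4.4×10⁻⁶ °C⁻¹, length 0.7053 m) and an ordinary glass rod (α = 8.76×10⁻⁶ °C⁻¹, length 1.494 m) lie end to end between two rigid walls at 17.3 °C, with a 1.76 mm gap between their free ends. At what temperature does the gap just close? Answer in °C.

α₁L₁ = 3.10332×10⁻⁶ m/K, α₂L₂ = 1.308744×10⁻⁵ m/K → total 1.619076×10⁻⁵ m/K
ΔT = g/(α₁L₁+α₂L₂) = 1.76×10⁻³ / 1.619076×10⁻⁵ = 108.70 K
T = 17.3 + 108.70 = 126.00 °C

T = 126 °C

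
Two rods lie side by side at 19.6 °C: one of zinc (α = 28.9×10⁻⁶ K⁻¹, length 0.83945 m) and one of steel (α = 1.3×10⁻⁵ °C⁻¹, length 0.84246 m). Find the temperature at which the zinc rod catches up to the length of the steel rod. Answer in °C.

T = 245.8 °C

Equal length when α₁L₁ΔT − α₂L₂ΔT = L₂ − L₁ = 3.01×10⁻³ m
α₁L₁ = 2.4260105×10⁻⁵, α₂L₂ = 1.095198×10⁻⁵ → Δ(αL) = 1.3308125×10⁻⁵ m/K
ΔT = 3.01×10⁻³ / 1.3308125×10⁻⁵ = 226.178 K, so T = 19.6 + 226.178 = 245.778 °C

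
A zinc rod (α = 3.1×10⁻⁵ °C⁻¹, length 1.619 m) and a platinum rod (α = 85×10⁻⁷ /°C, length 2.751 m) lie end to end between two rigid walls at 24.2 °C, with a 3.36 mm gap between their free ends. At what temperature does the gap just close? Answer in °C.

T = 69.9 °C

Gap closes when ΔL₁ + ΔL₂ = 3.36 mm = 3.36×10⁻³ m
(α₁L₁ + α₂L₂)ΔT = g
α₁L₁ + α₂L₂ = 3.1×10⁻⁵×1.619 + 85×10⁻⁷×2.751 = 7.35725×10⁻⁵ m/K
ΔT = 3.36×10⁻³ / 7.35725×10⁻⁵ = 45.669 K
T = 24.2 + 45.669 = 69.869 °C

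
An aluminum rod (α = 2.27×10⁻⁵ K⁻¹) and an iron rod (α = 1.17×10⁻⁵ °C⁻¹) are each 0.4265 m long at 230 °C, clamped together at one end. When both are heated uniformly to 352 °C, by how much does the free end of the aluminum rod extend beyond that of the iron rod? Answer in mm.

0.572 mm

ΔT = 122 K
aluminum: ΔL = 2.27×10⁻⁵ × 0.4265 m × 122 = 1.1811×10⁻³ m = 1.1811 mm
iron: ΔL = 1.17×10⁻⁵ × 0.4265 m × 122 = 6.0879×10⁻⁴ m = 0.60879 mm
difference = 1.1811 − 0.60879 = 0.57231 mm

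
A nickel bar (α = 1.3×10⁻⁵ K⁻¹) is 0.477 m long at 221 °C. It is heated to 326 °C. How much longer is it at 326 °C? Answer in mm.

ΔL = 0.651 mm

|ΔT| = |326 − 221| = 105 K
ΔL = αL₀ΔT = (1.3×10⁻⁵)(0.477)(105) = 6.51×10⁻⁴ m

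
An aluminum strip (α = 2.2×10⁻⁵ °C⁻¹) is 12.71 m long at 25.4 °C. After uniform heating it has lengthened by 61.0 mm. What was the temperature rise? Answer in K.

ΔL = αL₀ΔT ⇒ ΔT = ΔL / (αL₀)
ΔT = 61.0×10⁻³ m / (2.2×10⁻⁵ × 12.71 m) = 218.15 K

ΔT = 218 K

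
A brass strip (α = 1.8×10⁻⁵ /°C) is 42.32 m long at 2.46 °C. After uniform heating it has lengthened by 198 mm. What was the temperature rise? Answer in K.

ΔT = 260 K

ΔL = αL₀ΔT ⇒ ΔT = ΔL / (αL₀)
ΔT = 198×10⁻³ m / (1.8×10⁻⁵ × 42.32 m) = 259.92 K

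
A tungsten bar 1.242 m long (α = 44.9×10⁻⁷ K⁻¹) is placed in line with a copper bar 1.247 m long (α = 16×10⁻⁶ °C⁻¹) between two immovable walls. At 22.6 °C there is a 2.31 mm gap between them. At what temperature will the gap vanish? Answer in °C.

T = 113 °C

α₁L₁ = 5.57658×10⁻⁶ m/K, α₂L₂ = 1.9952×10⁻⁵ m/K → total 2.552858×10⁻⁵ m/K
ΔT = g/(α₁L₁+α₂L₂) = 2.31×10⁻³ / 2.552858×10⁻⁵ = 90.49 K
T = 22.6 + 90.49 = 113.09 °C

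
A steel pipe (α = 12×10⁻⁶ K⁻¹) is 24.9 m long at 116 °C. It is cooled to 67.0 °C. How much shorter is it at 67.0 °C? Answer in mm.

|ΔT| = |67.0 − 116| = 49.0 K
ΔL = αL₀ΔT = (12×10⁻⁶)(24.9)(49.0) = 1.46×10⁻² m

ΔL = 14.6 mm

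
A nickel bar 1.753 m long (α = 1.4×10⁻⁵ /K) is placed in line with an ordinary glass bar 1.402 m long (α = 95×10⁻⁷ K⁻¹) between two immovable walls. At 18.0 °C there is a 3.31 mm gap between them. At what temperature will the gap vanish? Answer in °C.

T = 105 °C

Gap closes when ΔL₁ + ΔL₂ = 3.31 mm = 3.31×10⁻³ m
(α₁L₁ + α₂L₂)ΔT = g
α₁L₁ + α₂L₂ = 1.4×10⁻⁵×1.753 + 95×10⁻⁷×1.402 = 3.7861×10⁻⁵ m/K
ΔT = 3.31×10⁻³ / 3.7861×10⁻⁵ = 87.43 K
T = 18.0 + 87.43 = 105.43 °C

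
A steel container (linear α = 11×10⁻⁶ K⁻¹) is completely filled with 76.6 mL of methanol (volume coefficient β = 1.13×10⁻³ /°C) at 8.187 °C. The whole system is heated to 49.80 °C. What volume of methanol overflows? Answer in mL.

3.50 mL

The container also expands: β_container ≈ 3α = 3.3×10⁻⁵ /K
Net overflow = V₀(β_liq − 3α_cont)ΔT
β − 3α = 1.13×10⁻³ − 3.3×10⁻⁵ = 1.097×10⁻³ /K; ΔT = 41.613 K
ΔV = 76.6 × 1.097×10⁻³ × 41.613 = 3.50 mL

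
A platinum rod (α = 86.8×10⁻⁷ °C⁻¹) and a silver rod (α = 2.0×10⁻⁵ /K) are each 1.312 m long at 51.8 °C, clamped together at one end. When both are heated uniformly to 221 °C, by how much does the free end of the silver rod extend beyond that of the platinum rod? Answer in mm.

2.51 mm

ΔT = 169.2 K
platinum: ΔL = 86.8×10⁻⁷ × 1.312 m × 169.2 = 1.9269×10⁻³ m = 1.9269 mm
silver: ΔL = 2.0×10⁻⁵ × 1.312 m × 169.2 = 4.4398×10⁻³ m = 4.4398 mm
difference = 4.4398 − 1.9269 = 2.5129 mm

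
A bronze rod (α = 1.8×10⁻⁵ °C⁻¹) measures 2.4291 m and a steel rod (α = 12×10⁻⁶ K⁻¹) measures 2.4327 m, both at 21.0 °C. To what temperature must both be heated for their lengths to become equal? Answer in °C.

T = 268.7 °C

Equal length when α₁L₁ΔT − α₂L₂ΔT = L₂ − L₁ = 3.60×10⁻³ m
α₁L₁ = 4.37238×10⁻⁵, α₂L₂ = 2.91924×10⁻⁵ → Δ(αL) = 1.45314×10⁻⁵ m/K
ΔT = 3.60×10⁻³ / 1.45314×10⁻⁵ = 247.739 K, so T = 21.0 + 247.739 = 268.739 °C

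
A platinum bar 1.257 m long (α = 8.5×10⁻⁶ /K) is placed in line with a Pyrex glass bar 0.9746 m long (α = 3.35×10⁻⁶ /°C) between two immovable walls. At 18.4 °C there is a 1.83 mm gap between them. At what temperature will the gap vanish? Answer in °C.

α₁L₁ = 1.06845×10⁻⁵ m/K, α₂L₂ = 3.26491×10⁻⁶ m/K → total 1.394941×10⁻⁵ m/K
ΔT = g/(α₁L₁+α₂L₂) = 1.83×10⁻³ / 1.394941×10⁻⁵ = 131.19 K
T = 18.4 + 131.19 = 149.59 °C

T = 150 °C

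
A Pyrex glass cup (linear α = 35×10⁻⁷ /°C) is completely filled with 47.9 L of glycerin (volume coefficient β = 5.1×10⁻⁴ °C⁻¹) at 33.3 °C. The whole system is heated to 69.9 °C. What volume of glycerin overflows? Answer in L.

The cup also expands: β_container ≈ 3α = 1.05×10⁻⁵ /K
Net overflow = V₀(β_liq − 3α_cont)ΔT
β − 3α = 5.10×10⁻⁴ − 1.05×10⁻⁵ = 4.995×10⁻⁴ /K; ΔT = 36.6 K
ΔV = 47.9 × 4.995×10⁻⁴ × 36.6 = 0.876 L

0.876 L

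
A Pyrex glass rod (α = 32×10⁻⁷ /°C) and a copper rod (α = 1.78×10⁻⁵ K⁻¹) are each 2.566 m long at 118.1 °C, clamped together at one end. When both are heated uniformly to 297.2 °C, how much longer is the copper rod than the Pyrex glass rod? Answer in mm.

6.71 mm

ΔT = 179.1 K
Pyrex glass: ΔL = 32×10⁻⁷ × 2.566 m × 179.1 = 1.4706×10⁻³ m = 1.4706 mm
copper: ΔL = 1.78×10⁻⁵ × 2.566 m × 179.1 = 8.1804×10⁻³ m = 8.1804 mm
difference = 8.1804 − 1.4706 = 6.7098 mm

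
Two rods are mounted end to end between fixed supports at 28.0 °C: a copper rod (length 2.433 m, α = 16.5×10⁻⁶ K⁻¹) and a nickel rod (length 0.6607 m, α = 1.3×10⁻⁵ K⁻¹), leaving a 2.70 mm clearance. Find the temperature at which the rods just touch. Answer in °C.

α₁L₁ = 4.01445×10⁻⁵ m/K, α₂L₂ = 8.5891×10⁻⁶ m/K → total 4.87336×10⁻⁵ m/K
ΔT = g/(α₁L₁+α₂L₂) = 2.70×10⁻³ / 4.87336×10⁻⁵ = 55.403 K
T = 28.0 + 55.403 = 83.403 °C

T = 83.4 °C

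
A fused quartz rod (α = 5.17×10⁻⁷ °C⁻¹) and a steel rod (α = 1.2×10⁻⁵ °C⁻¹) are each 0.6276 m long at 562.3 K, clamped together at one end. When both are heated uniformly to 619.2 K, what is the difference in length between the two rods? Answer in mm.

0.410 mm

ΔT = 56.9 K
fused quartz: ΔL = 5.17×10⁻⁷ × 0.6276 m × 56.9 = 1.8462×10⁻⁵ m = 0.018462 mm
steel: ΔL = 1.2×10⁻⁵ × 0.6276 m × 56.9 = 4.2853×10⁻⁴ m = 0.42853 mm
difference = 0.42853 − 0.018462 = 0.410068 mm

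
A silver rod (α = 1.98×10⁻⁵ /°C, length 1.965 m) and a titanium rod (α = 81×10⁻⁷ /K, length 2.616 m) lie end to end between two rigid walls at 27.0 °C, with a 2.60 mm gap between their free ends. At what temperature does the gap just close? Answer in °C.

T = 70.3 °C

α₁L₁ = 3.8907×10⁻⁵ m/K, α₂L₂ = 2.11896×10⁻⁵ m/K → total 6.00966×10⁻⁵ m/K
ΔT = g/(α₁L₁+α₂L₂) = 2.60×10⁻³ / 6.00966×10⁻⁵ = 43.264 K
T = 27.0 + 43.264 = 70.264 °C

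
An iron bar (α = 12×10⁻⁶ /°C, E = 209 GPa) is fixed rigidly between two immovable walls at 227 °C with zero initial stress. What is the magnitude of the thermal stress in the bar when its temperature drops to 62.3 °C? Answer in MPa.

Fully constrained: the free strain ε = αΔT is blocked, so σ = Eε = EαΔT.
|ΔT| = 164.7 K
σ = 209×10⁹ × 12×10⁻⁶ × 164.7 = 4.13×10⁸ Pa

σ = 413 MPa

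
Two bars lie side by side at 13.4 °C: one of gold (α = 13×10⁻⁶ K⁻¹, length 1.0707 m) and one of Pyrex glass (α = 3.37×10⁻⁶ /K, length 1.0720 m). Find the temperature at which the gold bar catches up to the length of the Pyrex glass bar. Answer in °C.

Equal length when α₁L₁ΔT − α₂L₂ΔT = L₂ − L₁ = 1.30×10⁻³ m
α₁L₁ = 1.39191×10⁻⁵, α₂L₂ = 3.61264×10⁻⁶ → Δ(αL) = 1.030646×10⁻⁵ m/K
ΔT = 1.30×10⁻³ / 1.030646×10⁻⁵ = 126.134 K, so T = 13.4 + 126.134 = 139.534 °C

T = 139.5 °C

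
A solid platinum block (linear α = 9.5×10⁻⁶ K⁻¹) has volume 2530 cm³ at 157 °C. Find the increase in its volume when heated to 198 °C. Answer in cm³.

ΔV = 2.96 cm³

Isotropic solid: β ≈ 3α = 2.8×10⁻⁵ /K; ΔT = 41 K
ΔV = 3αV₀ΔT = 3(9.5×10⁻⁶)(2530)(41) = 2.96 cm³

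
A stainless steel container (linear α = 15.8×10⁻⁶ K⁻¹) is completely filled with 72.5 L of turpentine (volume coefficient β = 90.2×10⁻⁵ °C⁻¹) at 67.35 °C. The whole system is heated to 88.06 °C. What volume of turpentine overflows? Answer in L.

1.28 L

The container also expands: β_container ≈ 3α = 4.74×10⁻⁵ /K
Net overflow = V₀(β_liq − 3α_cont)ΔT
β − 3α = 9.02×10⁻⁴ − 4.74×10⁻⁵ = 8.546×10⁻⁴ /K; ΔT = 20.71 K
ΔV = 72.5 × 8.546×10⁻⁴ × 20.71 = 1.28 L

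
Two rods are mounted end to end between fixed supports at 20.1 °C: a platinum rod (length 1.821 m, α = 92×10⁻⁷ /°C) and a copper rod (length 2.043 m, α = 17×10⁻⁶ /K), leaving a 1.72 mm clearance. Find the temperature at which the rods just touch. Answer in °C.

T = 53.5 °C

Gap closes when ΔL₁ + ΔL₂ = 1.72 mm = 1.72×10⁻³ m
(α₁L₁ + α₂L₂)ΔT = g
α₁L₁ + α₂L₂ = 92×10⁻⁷×1.821 + 17×10⁻⁶×2.043 = 5.14842×10⁻⁵ m/K
ΔT = 1.72×10⁻³ / 5.14842×10⁻⁵ = 33.408 K
T = 20.1 + 33.408 = 53.508 °C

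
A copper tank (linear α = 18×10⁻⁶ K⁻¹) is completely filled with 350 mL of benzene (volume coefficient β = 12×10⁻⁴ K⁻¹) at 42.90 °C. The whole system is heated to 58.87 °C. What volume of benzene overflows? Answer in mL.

The tank also expands: β_container ≈ 3α = 5.4×10⁻⁵ /K
Net overflow = V₀(β_liq − 3α_cont)ΔT
β − 3α = 1.20×10⁻³ − 5.4×10⁻⁵ = 1.146×10⁻³ /K; ΔT = 15.97 K
ΔV = 350 × 1.146×10⁻³ × 15.97 = 6.41 mL

6.41 mL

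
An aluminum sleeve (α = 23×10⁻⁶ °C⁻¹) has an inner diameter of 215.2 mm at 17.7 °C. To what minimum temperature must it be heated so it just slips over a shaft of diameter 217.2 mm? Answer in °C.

T = 422 °C

Required Δd = 217.2 − 215.2 = 2.0 mm
Δd = αd₀ΔT ⇒ ΔT = Δd/(αd₀) = 2.0 / (23×10⁻⁶ × 215.2) = 404.07 K
T_min = 17.7 + 404.07 = 421.77 °C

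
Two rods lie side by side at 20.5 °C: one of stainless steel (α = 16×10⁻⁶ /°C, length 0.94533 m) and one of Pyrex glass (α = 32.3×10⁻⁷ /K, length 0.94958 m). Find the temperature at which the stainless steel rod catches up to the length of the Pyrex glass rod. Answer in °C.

L₁(1 + α₁ΔT) = L₂(1 + α₂ΔT) ⇒ ΔT = (L₂ − L₁)/(α₁L₁ − α₂L₂)
L₂ − L₁ = 0.94958 − 0.94533 = 4.25×10⁻³ m
α₁L₁ − α₂L₂ = 16×10⁻⁶×0.94533 − 32.3×10⁻⁷×0.94958 = 1.20581366×10⁻⁵ m/K
ΔT = 4.25×10⁻³ / 1.20581366×10⁻⁵ = 352.459 K
T = 20.5 + 352.459 = 372.959 °C

T = 373.0 °C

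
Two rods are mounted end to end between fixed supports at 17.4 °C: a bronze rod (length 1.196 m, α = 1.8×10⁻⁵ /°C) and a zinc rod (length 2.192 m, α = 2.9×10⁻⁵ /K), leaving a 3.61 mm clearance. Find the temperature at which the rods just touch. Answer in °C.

T = 59.8 °C

Gap closes when ΔL₁ + ΔL₂ = 3.61 mm = 3.61×10⁻³ m
(α₁L₁ + α₂L₂)ΔT = g
α₁L₁ + α₂L₂ = 1.8×10⁻⁵×1.196 + 2.9×10⁻⁵×2.192 = 8.5096×10⁻⁵ m/K
ΔT = 3.61×10⁻³ / 8.5096×10⁻⁵ = 42.423 K
T = 17.4 + 42.423 = 59.823 °C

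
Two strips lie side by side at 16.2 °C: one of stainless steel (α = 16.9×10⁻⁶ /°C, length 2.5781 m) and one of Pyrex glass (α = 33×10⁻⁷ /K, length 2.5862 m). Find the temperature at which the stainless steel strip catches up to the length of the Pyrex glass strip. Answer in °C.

L₁(1 + α₁ΔT) = L₂(1 + α₂ΔT) ⇒ ΔT = (L₂ − L₁)/(α₁L₁ − α₂L₂)
L₂ − L₁ = 2.5862 − 2.5781 = 8.10×10⁻³ m
α₁L₁ − α₂L₂ = 16.9×10⁻⁶×2.5781 − 33×10⁻⁷×2.5862 = 3.503543×10⁻⁵ m/K
ΔT = 8.10×10⁻³ / 3.503543×10⁻⁵ = 231.195 K
T = 16.2 + 231.195 = 247.395 °C

T = 247.4 °C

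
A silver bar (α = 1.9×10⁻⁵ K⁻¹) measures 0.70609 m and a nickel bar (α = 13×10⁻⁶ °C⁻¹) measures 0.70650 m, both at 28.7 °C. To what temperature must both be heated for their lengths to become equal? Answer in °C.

T = 125.6 °C

Equal length when α₁L₁ΔT − α₂L₂ΔT = L₂ − L₁ = 4.10×10⁻⁴ m
α₁L₁ = 1.341571×10⁻⁵, α₂L₂ = 9.1845×10⁻⁶ → Δ(αL) = 4.23121×10⁻⁶ m/K
ΔT = 4.10×10⁻⁴ / 4.23121×10⁻⁶ = 96.899 K, so T = 28.7 + 96.899 = 125.599 °C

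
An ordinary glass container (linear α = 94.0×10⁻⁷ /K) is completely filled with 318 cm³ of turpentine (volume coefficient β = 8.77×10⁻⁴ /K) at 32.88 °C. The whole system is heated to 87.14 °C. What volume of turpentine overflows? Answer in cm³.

The container also expands: β_container ≈ 3α = 2.82×10⁻⁵ /K
Net overflow = V₀(β_liq − 3α_cont)ΔT
β − 3α = 8.77×10⁻⁴ − 2.82×10⁻⁵ = 8.488×10⁻⁴ /K; ΔT = 54.26 K
ΔV = 318 × 8.488×10⁻⁴ × 54.26 = 14.6 cm³

14.6 cm³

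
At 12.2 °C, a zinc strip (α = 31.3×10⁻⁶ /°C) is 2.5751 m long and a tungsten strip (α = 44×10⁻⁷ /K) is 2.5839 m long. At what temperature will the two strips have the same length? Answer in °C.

L₁(1 + α₁ΔT) = L₂(1 + α₂ΔT) ⇒ ΔT = (L₂ − L₁)/(α₁L₁ − α₂L₂)
L₂ − L₁ = 2.5839 − 2.5751 = 8.80×10⁻³ m
α₁L₁ − α₂L₂ = 31.3×10⁻⁶×2.5751 − 44×10⁻⁷×2.5839 = 6.923147×10⁻⁵ m/K
ΔT = 8.80×10⁻³ / 6.923147×10⁻⁵ = 127.110 K
T = 12.2 + 127.110 = 139.310 °C

T = 139.3 °C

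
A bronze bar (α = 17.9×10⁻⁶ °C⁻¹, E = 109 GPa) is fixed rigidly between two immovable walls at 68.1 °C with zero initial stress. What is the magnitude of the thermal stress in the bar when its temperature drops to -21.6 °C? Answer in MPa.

σ = 175 MPa

Fully constrained: the free strain ε = αΔT is blocked, so σ = Eε = EαΔT.
|ΔT| = 89.7 K
σ = 109×10⁹ × 17.9×10⁻⁶ × 89.7 = 1.75×10⁸ Pa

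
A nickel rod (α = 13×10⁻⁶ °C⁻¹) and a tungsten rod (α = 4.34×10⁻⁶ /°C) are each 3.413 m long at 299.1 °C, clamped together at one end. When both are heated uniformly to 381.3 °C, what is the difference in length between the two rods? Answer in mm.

ΔT = 82.2 K
nickel: ΔL = 13×10⁻⁶ × 3.413 m × 82.2 = 3.6471×10⁻³ m = 3.6471 mm
tungsten: ΔL = 4.34×10⁻⁶ × 3.413 m × 82.2 = 1.2176×10⁻³ m = 1.2176 mm
difference = 3.6471 − 1.2176 = 2.4295 mm

2.43 mm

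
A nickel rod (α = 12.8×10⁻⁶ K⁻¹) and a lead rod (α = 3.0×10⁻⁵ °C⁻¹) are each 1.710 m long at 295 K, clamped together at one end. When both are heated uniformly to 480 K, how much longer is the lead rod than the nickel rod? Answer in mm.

ΔT = 185 K
nickel: ΔL = 12.8×10⁻⁶ × 1.710 m × 185 = 4.0493×10⁻³ m = 4.0493 mm
lead: ΔL = 3.0×10⁻⁵ × 1.710 m × 185 = 9.4905×10⁻³ m = 9.4905 mm
difference = 9.4905 − 4.0493 = 5.4412 mm

5.44 mm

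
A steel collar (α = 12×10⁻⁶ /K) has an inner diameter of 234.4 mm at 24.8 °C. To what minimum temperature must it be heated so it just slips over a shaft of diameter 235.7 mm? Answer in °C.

T = 487 °C

Required Δd = 235.7 − 234.4 = 1.3 mm
Δd = αd₀ΔT ⇒ ΔT = Δd/(αd₀) = 1.3 / (12×10⁻⁶ × 234.4) = 462.17 K
T_min = 24.8 + 462.17 = 486.97 °C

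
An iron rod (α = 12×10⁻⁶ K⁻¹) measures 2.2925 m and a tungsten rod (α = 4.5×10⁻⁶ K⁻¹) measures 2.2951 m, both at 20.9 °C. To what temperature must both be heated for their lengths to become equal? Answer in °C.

T = 172.2 °C

L₁(1 + α₁ΔT) = L₂(1 + α₂ΔT) ⇒ ΔT = (L₂ − L₁)/(α₁L₁ − α₂L₂)
L₂ − L₁ = 2.2951 − 2.2925 = 2.60×10⁻³ m
α₁L₁ − α₂L₂ = 12×10⁻⁶×2.2925 − 4.5×10⁻⁶×2.2951 = 1.718205×10⁻⁵ m/K
ΔT = 2.60×10⁻³ / 1.718205×10⁻⁵ = 151.321 K
T = 20.9 + 151.321 = 172.221 °C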